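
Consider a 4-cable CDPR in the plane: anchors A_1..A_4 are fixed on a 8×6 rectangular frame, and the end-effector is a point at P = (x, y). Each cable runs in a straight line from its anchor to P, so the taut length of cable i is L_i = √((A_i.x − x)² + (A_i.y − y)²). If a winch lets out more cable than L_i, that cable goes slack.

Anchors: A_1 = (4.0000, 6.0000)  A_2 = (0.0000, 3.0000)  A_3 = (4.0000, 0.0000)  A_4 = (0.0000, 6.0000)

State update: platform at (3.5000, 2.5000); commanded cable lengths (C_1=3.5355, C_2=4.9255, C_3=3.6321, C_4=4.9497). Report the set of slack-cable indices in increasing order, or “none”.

cable 1: L_1 = ‖A_1−P‖ = 3.5355;  C_1 = 3.5355 → taut
cable 2: L_2 = ‖A_2−P‖ = 3.5355;  C_2 = 4.9255 → slack
cable 3: L_3 = ‖A_3−P‖ = 2.5495;  C_3 = 3.6321 → slack
cable 4: L_4 = ‖A_4−P‖ = 4.9497;  C_4 = 4.9497 → taut

2, 3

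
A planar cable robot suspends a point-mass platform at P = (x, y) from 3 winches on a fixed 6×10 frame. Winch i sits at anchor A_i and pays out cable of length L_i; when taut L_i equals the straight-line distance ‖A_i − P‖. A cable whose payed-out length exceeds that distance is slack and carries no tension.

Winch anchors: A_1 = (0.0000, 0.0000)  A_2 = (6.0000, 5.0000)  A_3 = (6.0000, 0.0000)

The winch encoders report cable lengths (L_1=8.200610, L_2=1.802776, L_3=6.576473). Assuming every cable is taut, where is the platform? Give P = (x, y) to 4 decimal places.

(5.0000, 6.5000)

expand ‖A_i−P‖²=L_i² and subtract eq 1 (k_i ≔ ‖A_i‖²−L_i²)
k_1 = 0.0000+0.0000−67.2500 = -67.2500
eq1−eq2 → [-12.0000  -10.0000]·P = -125.0000
eq1−eq3 → [-12.0000  0.0000]·P = -60.0000
2×2 solve → P = (5.0000, 6.5000)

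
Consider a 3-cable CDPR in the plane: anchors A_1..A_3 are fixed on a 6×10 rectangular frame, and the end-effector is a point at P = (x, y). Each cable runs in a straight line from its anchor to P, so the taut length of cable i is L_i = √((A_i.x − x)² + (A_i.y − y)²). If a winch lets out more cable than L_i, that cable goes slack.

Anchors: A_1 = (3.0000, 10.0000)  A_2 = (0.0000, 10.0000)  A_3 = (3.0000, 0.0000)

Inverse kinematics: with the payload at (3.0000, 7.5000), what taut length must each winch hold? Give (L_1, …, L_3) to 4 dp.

L_1 = √((3.0000−3.0000)² + (10.0000−7.5000)²) = 2.5000
L_2 = √((0.0000−3.0000)² + (10.0000−7.5000)²) = 3.9051
L_3 = √((3.0000−3.0000)² + (0.0000−7.5000)²) = 7.5000

(2.5000, 3.9051, 7.5000)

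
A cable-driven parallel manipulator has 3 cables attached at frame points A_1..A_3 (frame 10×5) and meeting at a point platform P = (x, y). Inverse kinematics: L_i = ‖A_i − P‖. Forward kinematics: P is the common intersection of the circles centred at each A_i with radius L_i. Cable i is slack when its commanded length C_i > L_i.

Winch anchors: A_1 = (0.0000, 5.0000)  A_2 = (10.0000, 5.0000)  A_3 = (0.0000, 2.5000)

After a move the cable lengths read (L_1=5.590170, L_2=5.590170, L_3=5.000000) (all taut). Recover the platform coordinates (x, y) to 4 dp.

each cable: (A_i−P)·(A_i−P) = L_i²; let k_i = ‖A_i‖²−L_i²
k_1 = 0.0000+25.0000−31.2500 = -6.2500
row 1: -20.0000x + 0.0000y = -100.0000  (k_2=93.7500)
row 2: 0.0000x + 5.0000y = 12.5000  (k_3=-18.7500)
Cramer on rows 1–2 → x = 5.0000, y = 2.5000

(5.0000, 2.5000)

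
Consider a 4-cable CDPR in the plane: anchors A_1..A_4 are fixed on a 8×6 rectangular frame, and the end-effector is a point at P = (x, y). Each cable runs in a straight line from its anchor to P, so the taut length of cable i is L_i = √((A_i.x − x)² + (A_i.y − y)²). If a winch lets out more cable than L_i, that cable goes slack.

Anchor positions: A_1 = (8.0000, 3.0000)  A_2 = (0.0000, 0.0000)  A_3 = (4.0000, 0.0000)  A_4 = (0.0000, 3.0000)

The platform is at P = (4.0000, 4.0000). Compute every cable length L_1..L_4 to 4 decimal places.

cable 1: Δx=4.0000, Δy=-1.0000; L_1 = √(Δx²+Δy²) = 4.1231
cable 2: Δx=-4.0000, Δy=-4.0000; L_2 = √(Δx²+Δy²) = 5.6569
cable 3: Δx=0.0000, Δy=-4.0000; L_3 = √(Δx²+Δy²) = 4.0000
cable 4: Δx=-4.0000, Δy=-1.0000; L_4 = √(Δx²+Δy²) = 4.1231

(4.1231, 5.6569, 4.0000, 4.1231)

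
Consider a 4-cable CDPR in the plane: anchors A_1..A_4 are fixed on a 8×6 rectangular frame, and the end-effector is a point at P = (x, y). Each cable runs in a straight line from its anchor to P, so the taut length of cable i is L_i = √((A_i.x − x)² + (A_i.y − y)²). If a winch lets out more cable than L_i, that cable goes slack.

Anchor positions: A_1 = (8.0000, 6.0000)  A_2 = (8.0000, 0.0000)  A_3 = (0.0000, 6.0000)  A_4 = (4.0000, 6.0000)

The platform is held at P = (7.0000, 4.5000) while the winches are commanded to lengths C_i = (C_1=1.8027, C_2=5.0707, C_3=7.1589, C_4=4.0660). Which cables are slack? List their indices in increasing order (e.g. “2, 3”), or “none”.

i=1: geometric 1.8028 vs commanded 1.8027 ⇒ taut
i=2: geometric 4.6098 vs commanded 5.0707 ⇒ slack
i=3: geometric 7.1589 vs commanded 7.1589 ⇒ taut
i=4: geometric 3.3541 vs commanded 4.0660 ⇒ slack

2, 4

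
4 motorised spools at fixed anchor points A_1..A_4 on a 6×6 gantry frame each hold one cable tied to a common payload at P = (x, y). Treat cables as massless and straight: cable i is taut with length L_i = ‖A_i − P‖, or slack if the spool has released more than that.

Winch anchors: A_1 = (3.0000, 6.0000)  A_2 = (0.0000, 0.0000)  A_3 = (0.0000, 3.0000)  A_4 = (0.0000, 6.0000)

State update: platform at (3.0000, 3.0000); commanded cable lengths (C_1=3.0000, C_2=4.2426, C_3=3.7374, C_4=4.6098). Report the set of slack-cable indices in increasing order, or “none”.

i=1: geometric 3.0000 vs commanded 3.0000 ⇒ taut
i=2: geometric 4.2426 vs commanded 4.2426 ⇒ taut
i=3: geometric 3.0000 vs commanded 3.7374 ⇒ slack
i=4: geometric 4.2426 vs commanded 4.6098 ⇒ slack

3, 4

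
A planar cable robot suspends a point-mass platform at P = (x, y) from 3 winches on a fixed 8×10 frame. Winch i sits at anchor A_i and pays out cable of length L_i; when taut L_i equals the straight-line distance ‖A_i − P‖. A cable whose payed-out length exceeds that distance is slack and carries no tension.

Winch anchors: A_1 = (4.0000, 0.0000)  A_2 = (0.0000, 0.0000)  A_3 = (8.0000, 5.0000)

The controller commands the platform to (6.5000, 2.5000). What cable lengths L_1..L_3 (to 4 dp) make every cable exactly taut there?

(3.5355, 6.9642, 2.9155)

cable 1: Δx=-2.5000, Δy=-2.5000; L_1 = √(Δx²+Δy²) = 3.5355
cable 2: Δx=-6.5000, Δy=-2.5000; L_2 = √(Δx²+Δy²) = 6.9642
cable 3: Δx=1.5000, Δy=2.5000; L_3 = √(Δx²+Δy²) = 2.9155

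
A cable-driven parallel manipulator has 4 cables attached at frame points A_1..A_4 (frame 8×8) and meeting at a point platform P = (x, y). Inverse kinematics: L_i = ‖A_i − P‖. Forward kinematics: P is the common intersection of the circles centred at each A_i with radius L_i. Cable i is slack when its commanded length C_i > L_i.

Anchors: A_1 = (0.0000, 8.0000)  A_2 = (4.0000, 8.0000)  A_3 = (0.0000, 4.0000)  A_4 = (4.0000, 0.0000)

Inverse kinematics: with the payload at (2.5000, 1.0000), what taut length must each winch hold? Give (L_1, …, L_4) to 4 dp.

L_1 = √((0.0000−2.5000)² + (8.0000−1.0000)²) = 7.4330
L_2 = √((4.0000−2.5000)² + (8.0000−1.0000)²) = 7.1589
L_3 = √((0.0000−2.5000)² + (4.0000−1.0000)²) = 3.9051
L_4 = √((4.0000−2.5000)² + (0.0000−1.0000)²) = 1.8028

(7.4330, 7.1589, 3.9051, 1.8028)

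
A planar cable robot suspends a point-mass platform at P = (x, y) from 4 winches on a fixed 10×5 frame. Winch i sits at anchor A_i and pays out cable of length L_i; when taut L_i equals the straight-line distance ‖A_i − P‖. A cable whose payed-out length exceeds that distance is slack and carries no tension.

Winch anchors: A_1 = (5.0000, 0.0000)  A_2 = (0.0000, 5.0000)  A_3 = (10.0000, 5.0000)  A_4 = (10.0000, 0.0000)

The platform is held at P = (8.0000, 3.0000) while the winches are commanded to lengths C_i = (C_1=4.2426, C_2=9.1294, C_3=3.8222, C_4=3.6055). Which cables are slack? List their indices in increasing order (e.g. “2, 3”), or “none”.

cable 1: √((-3.0000)²+(-3.0000)²)=4.2426, C_1=4.2426: taut
cable 2: √((-8.0000)²+(2.0000)²)=8.2462, C_2=9.1294: slack
cable 3: √((2.0000)²+(2.0000)²)=2.8284, C_3=3.8222: slack
cable 4: √((2.0000)²+(-3.0000)²)=3.6056, C_4=3.6055: taut

2, 3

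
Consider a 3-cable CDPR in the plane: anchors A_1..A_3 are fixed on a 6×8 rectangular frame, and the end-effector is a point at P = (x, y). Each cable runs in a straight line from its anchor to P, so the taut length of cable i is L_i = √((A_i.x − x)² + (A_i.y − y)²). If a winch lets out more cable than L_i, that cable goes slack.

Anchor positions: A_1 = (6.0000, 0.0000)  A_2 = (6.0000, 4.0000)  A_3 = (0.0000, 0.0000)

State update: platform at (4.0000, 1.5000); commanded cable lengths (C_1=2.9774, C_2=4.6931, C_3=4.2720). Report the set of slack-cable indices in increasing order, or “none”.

1, 2

i=1: geometric 2.5000 vs commanded 2.9774 ⇒ slack
i=2: geometric 3.2016 vs commanded 4.6931 ⇒ slack
i=3: geometric 4.2720 vs commanded 4.2720 ⇒ taut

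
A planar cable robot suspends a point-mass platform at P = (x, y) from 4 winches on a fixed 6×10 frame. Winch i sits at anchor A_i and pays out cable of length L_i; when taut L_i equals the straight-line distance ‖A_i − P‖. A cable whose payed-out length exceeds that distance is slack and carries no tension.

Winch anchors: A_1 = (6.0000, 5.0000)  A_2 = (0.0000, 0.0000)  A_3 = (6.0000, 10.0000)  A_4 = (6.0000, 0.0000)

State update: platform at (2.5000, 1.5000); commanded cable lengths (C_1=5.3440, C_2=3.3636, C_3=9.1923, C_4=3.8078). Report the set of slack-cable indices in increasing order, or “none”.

i=1: geometric 4.9497 vs commanded 5.3440 ⇒ slack
i=2: geometric 2.9155 vs commanded 3.3636 ⇒ slack
i=3: geometric 9.1924 vs commanded 9.1923 ⇒ taut
i=4: geometric 3.8079 vs commanded 3.8078 ⇒ taut

1, 2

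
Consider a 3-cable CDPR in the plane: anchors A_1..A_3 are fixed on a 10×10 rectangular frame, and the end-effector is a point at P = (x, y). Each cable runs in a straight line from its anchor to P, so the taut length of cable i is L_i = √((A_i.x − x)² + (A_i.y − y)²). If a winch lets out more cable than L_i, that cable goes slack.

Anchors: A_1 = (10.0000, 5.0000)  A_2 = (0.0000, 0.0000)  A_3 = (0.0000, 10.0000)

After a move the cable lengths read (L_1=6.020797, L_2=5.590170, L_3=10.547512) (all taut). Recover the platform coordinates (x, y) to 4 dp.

(5.5000, 1.0000)

each cable: (A_i−P)·(A_i−P) = L_i²; let k_i = ‖A_i‖²−L_i²
k_1 = 100.0000+25.0000−36.2500 = 88.7500
row 1: 20.0000x + 10.0000y = 120.0000  (k_2=-31.2500)
row 2: 20.0000x − 10.0000y = 100.0000  (k_3=-11.2500)
Cramer on rows 1–2 → x = 5.5000, y = 1.0000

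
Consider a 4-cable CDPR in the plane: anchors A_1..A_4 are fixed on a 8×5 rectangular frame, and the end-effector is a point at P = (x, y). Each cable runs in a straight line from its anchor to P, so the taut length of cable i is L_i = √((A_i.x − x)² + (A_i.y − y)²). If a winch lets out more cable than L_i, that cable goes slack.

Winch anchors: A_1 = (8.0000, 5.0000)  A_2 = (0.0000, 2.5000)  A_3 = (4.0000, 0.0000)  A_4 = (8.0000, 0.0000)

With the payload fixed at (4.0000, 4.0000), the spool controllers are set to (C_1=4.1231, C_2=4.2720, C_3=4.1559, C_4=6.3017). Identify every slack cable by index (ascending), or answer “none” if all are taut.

3, 4

i=1: geometric 4.1231 vs commanded 4.1231 ⇒ taut
i=2: geometric 4.2720 vs commanded 4.2720 ⇒ taut
i=3: geometric 4.0000 vs commanded 4.1559 ⇒ slack
i=4: geometric 5.6569 vs commanded 6.3017 ⇒ slack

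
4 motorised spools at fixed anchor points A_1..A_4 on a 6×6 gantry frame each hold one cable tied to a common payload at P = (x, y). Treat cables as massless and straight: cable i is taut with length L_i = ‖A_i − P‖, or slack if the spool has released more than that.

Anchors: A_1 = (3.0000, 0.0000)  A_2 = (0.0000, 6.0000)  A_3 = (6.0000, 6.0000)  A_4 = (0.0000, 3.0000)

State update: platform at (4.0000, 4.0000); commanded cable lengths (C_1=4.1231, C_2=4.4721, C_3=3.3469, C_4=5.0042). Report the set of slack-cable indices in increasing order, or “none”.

3, 4

cable 1: √((-1.0000)²+(-4.0000)²)=4.1231, C_1=4.1231: taut
cable 2: √((-4.0000)²+(2.0000)²)=4.4721, C_2=4.4721: taut
cable 3: √((2.0000)²+(2.0000)²)=2.8284, C_3=3.3469: slack
cable 4: √((-4.0000)²+(-1.0000)²)=4.1231, C_4=5.0042: slack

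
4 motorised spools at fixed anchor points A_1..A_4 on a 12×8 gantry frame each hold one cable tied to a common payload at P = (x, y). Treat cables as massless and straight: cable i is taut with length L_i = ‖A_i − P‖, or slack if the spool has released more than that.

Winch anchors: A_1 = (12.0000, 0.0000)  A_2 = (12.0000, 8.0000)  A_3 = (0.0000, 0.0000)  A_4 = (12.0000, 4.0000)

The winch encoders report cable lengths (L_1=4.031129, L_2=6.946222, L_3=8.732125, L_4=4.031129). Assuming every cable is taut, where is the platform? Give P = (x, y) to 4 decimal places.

each cable: (A_i−P)·(A_i−P) = L_i²; let q_i = ‖A_i‖²−L_i²
q_1 = 144.0000+0.0000−16.2500 = 127.7500
row 1: 0.0000x − 16.0000y = -32.0000  (q_2=159.7500)
row 2: 24.0000x + 0.0000y = 204.0000  (q_3=-76.2500)
row 3: 0.0000x − 8.0000y = -16.0000  (q_4=143.7500)
Cramer on rows 1–2 → x = 8.5000, y = 2.0000
check cable 4: ‖A_4−P‖² = 16.2500 ≈ L_4² = 16.2500 ✓

(8.5000, 2.0000)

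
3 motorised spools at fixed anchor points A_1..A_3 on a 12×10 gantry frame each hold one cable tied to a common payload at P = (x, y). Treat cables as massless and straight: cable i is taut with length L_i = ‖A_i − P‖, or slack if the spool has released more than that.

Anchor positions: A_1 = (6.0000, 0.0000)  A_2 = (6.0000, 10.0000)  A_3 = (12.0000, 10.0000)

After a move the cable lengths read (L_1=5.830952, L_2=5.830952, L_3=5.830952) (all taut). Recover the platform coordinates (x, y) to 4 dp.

circle eqns → linear via eq_j − eq_1; set q_j = A_j·A_j − L_j²
q_1 = 36.0000+0.0000−34.0000 = 2.0000
0.0000·x − 20.0000·y = q_1−q_2 = -100.0000
-12.0000·x − 20.0000·y = q_1−q_3 = -208.0000
solve first two rows → x=9.0000, y=5.0000

(9.0000, 5.0000)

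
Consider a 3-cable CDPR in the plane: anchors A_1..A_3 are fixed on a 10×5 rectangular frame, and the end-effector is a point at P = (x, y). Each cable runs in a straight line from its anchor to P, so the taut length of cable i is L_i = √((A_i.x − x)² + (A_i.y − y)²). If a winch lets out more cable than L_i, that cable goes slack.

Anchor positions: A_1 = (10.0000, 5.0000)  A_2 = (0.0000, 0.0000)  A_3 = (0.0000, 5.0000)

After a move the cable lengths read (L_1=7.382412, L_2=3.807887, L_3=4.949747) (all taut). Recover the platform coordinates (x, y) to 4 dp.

each cable: (A_i−P)·(A_i−P) = L_i²; let c_i = ‖A_i‖²−L_i²
c_1 = 100.0000+25.0000−54.5000 = 70.5000
row 1: 20.0000x + 10.0000y = 85.0000  (c_2=-14.5000)
row 2: 20.0000x + 0.0000y = 70.0000  (c_3=0.5000)
Cramer on rows 1–2 → x = 3.5000, y = 1.5000

(3.5000, 1.5000)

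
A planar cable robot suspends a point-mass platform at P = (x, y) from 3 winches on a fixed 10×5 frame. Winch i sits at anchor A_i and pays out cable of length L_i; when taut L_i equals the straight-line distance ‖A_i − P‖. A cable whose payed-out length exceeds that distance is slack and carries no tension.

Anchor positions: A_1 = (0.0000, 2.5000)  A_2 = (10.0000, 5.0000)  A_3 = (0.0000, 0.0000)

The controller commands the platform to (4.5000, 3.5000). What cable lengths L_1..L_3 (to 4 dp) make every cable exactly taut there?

cable 1: Δx=-4.5000, Δy=-1.0000; L_1 = √(Δx²+Δy²) = 4.6098
cable 2: Δx=5.5000, Δy=1.5000; L_2 = √(Δx²+Δy²) = 5.7009
cable 3: Δx=-4.5000, Δy=-3.5000; L_3 = √(Δx²+Δy²) = 5.7009

(4.6098, 5.7009, 5.7009)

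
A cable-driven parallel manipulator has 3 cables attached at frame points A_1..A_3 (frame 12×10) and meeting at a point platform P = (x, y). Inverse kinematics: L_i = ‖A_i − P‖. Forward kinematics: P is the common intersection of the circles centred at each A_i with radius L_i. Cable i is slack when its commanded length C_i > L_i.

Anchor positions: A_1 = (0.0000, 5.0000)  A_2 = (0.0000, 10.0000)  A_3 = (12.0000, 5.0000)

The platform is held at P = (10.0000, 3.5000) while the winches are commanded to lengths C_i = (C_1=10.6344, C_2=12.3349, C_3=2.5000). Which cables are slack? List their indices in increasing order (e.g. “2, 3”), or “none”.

1, 2

cable 1: √((-10.0000)²+(1.5000)²)=10.1119, C_1=10.6344: slack
cable 2: √((-10.0000)²+(6.5000)²)=11.9269, C_2=12.3349: slack
cable 3: √((2.0000)²+(1.5000)²)=2.5000, C_3=2.5000: taut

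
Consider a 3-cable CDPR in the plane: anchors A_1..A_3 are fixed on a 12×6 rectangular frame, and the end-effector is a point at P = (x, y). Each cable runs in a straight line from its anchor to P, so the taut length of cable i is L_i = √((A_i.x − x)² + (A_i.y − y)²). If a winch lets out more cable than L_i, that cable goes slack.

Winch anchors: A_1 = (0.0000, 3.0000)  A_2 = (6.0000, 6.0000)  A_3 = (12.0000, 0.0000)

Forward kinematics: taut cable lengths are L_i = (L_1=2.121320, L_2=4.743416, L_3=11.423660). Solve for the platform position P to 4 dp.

(1.5000, 4.5000)

each cable: (A_i−P)·(A_i−P) = L_i²; let c_i = ‖A_i‖²−L_i²
c_1 = 0.0000+9.0000−4.5000 = 4.5000
row 1: -12.0000x − 6.0000y = -45.0000  (c_2=49.5000)
row 2: -24.0000x + 6.0000y = -9.0000  (c_3=13.5000)
Cramer on rows 1–2 → x = 1.5000, y = 4.5000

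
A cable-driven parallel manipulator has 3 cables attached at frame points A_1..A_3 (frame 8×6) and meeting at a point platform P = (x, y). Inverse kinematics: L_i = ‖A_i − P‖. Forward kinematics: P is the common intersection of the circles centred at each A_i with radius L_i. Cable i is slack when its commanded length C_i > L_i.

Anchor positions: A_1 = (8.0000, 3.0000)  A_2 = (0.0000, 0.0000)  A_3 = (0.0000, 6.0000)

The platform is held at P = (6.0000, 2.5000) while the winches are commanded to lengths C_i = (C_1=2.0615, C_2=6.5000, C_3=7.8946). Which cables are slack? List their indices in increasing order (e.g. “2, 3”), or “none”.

cable 1: L_1 = ‖A_1−P‖ = 2.0616;  C_1 = 2.0615 → taut
cable 2: L_2 = ‖A_2−P‖ = 6.5000;  C_2 = 6.5000 → taut
cable 3: L_3 = ‖A_3−P‖ = 6.9462;  C_3 = 7.8946 → slack

3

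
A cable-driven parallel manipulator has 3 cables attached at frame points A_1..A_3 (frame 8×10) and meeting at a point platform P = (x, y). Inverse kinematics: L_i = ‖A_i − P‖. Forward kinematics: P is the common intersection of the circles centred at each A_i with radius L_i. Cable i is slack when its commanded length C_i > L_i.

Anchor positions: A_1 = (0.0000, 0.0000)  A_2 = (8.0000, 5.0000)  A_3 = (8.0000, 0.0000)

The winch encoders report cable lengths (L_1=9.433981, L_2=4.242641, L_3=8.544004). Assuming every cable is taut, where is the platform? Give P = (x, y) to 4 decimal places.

expand ‖A_i−P‖²=L_i² and subtract eq 1 (q_i ≔ ‖A_i‖²−L_i²)
q_1 = 0.0000+0.0000−89.0000 = -89.0000
eq1−eq2 → [-16.0000  -10.0000]·P = -160.0000
eq1−eq3 → [-16.0000  0.0000]·P = -80.0000
2×2 solve → P = (5.0000, 8.0000)

(5.0000, 8.0000)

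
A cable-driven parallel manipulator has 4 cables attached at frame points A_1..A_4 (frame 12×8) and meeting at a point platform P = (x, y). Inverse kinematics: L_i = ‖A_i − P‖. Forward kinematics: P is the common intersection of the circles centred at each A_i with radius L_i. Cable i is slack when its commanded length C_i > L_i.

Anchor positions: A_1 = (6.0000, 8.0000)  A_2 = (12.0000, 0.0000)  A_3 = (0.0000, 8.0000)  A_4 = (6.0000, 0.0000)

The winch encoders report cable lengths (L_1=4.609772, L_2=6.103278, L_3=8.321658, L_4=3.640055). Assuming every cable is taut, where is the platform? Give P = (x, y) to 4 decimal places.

(7.0000, 3.5000)

each cable: (A_i−P)·(A_i−P) = L_i²; let k_i = ‖A_i‖²−L_i²
k_1 = 36.0000+64.0000−21.2500 = 78.7500
row 1: -12.0000x + 16.0000y = -28.0000  (k_2=106.7500)
row 2: 12.0000x + 0.0000y = 84.0000  (k_3=-5.2500)
row 3: 0.0000x + 16.0000y = 56.0000  (k_4=22.7500)
Cramer on rows 1–2 → x = 7.0000, y = 3.5000
check cable 4: ‖A_4−P‖² = 13.2500 ≈ L_4² = 13.2500 ✓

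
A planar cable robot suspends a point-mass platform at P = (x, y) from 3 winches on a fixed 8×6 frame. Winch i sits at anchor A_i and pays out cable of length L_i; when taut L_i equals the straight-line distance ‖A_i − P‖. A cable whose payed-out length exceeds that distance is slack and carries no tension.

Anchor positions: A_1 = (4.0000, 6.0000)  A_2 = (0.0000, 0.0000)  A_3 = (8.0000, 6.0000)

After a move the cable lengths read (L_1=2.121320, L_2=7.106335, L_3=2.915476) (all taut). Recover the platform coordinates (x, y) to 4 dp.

(5.5000, 4.5000)

circle eqns → linear via eq_j − eq_1; set k_j = A_j·A_j − L_j²
k_1 = 16.0000+36.0000−4.5000 = 47.5000
8.0000·x + 12.0000·y = k_1−k_2 = 98.0000
-8.0000·x + 0.0000·y = k_1−k_3 = -44.0000
solve first two rows → x=5.5000, y=4.5000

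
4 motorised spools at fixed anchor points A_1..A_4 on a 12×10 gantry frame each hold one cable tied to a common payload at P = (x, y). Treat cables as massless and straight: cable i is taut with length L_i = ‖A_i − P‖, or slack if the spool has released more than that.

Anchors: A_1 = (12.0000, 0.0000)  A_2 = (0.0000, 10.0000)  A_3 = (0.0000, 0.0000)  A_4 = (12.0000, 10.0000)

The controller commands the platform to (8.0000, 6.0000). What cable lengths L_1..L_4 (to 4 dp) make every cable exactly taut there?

(7.2111, 8.9443, 10.0000, 5.6569)

L_1: Δ = A_1−P = (4.0000, -6.0000) → ‖Δ‖ = √52.0000 = 7.2111
L_2: Δ = A_2−P = (-8.0000, 4.0000) → ‖Δ‖ = √80.0000 = 8.9443
L_3: Δ = A_3−P = (-8.0000, -6.0000) → ‖Δ‖ = √100.0000 = 10.0000
L_4: Δ = A_4−P = (4.0000, 4.0000) → ‖Δ‖ = √32.0000 = 5.6569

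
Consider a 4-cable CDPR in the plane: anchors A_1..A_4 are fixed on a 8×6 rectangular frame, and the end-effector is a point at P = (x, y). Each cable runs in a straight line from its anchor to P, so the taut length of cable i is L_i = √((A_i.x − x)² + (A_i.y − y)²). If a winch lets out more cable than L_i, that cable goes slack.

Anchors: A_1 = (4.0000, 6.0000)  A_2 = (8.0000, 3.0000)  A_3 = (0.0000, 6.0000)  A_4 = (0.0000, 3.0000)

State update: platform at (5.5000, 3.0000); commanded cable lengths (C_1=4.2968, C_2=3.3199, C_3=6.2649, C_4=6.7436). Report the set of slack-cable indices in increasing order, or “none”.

cable 1: √((-1.5000)²+(3.0000)²)=3.3541, C_1=4.2968: slack
cable 2: √((2.5000)²+(0.0000)²)=2.5000, C_2=3.3199: slack
cable 3: √((-5.5000)²+(3.0000)²)=6.2650, C_3=6.2649: taut
cable 4: √((-5.5000)²+(0.0000)²)=5.5000, C_4=6.7436: slack

1, 2, 4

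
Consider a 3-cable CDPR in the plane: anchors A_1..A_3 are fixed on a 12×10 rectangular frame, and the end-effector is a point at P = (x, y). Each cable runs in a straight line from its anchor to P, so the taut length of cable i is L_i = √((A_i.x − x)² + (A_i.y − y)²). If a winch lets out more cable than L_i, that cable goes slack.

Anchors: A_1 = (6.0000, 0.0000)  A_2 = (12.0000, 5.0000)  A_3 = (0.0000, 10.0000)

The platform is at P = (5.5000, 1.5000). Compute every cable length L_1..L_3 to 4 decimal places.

(1.5811, 7.3824, 10.1242)

cable 1: Δx=0.5000, Δy=-1.5000; L_1 = √(Δx²+Δy²) = 1.5811
cable 2: Δx=6.5000, Δy=3.5000; L_2 = √(Δx²+Δy²) = 7.3824
cable 3: Δx=-5.5000, Δy=8.5000; L_3 = √(Δx²+Δy²) = 10.1242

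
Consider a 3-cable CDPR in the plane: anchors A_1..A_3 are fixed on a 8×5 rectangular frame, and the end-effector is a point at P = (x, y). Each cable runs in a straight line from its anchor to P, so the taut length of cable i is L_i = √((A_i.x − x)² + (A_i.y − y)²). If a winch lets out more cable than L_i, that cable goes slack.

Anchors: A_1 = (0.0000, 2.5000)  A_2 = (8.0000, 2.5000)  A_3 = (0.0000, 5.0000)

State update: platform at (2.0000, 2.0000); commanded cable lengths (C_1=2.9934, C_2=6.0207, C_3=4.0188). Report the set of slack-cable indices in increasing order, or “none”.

cable 1: L_1 = ‖A_1−P‖ = 2.0616;  C_1 = 2.9934 → slack
cable 2: L_2 = ‖A_2−P‖ = 6.0208;  C_2 = 6.0207 → taut
cable 3: L_3 = ‖A_3−P‖ = 3.6056;  C_3 = 4.0188 → slack

1, 3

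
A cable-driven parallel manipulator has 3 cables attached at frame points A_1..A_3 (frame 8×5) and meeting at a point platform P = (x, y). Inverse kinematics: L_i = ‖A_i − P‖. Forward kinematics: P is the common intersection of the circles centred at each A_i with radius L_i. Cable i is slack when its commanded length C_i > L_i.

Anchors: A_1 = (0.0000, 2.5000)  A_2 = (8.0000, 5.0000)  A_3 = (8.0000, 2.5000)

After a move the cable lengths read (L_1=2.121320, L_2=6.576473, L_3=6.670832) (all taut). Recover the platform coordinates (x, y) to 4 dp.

(1.5000, 4.0000)

each cable: (A_i−P)·(A_i−P) = L_i²; let q_i = ‖A_i‖²−L_i²
q_1 = 0.0000+6.2500−4.5000 = 1.7500
row 1: -16.0000x − 5.0000y = -44.0000  (q_2=45.7500)
row 2: -16.0000x + 0.0000y = -24.0000  (q_3=25.7500)
Cramer on rows 1–2 → x = 1.5000, y = 4.0000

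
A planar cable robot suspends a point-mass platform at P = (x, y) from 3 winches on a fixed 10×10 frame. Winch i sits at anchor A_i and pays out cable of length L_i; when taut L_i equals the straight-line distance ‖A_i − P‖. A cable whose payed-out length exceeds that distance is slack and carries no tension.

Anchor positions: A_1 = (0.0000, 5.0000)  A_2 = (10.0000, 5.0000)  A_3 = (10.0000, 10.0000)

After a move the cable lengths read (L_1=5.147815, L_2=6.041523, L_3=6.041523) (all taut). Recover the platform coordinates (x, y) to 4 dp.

(4.5000, 7.5000)

expand ‖A_i−P‖²=L_i² and subtract eq 1 (q_i ≔ ‖A_i‖²−L_i²)
q_1 = 0.0000+25.0000−26.5000 = -1.5000
eq1−eq2 → [-20.0000  0.0000]·P = -90.0000
eq1−eq3 → [-20.0000  -10.0000]·P = -165.0000
2×2 solve → P = (4.5000, 7.5000)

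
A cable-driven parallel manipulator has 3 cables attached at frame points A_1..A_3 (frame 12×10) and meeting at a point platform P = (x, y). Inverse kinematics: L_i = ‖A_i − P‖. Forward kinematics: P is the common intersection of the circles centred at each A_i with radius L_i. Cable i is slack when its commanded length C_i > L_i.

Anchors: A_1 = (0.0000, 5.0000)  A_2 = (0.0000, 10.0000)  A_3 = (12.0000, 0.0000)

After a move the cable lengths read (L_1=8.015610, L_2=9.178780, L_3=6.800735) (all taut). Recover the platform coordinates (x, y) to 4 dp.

(8.0000, 5.5000)

circle eqns → linear via eq_j − eq_1; set k_j = A_j·A_j − L_j²
k_1 = 0.0000+25.0000−64.2500 = -39.2500
0.0000·x − 10.0000·y = k_1−k_2 = -55.0000
-24.0000·x + 10.0000·y = k_1−k_3 = -137.0000
solve first two rows → x=8.0000, y=5.5000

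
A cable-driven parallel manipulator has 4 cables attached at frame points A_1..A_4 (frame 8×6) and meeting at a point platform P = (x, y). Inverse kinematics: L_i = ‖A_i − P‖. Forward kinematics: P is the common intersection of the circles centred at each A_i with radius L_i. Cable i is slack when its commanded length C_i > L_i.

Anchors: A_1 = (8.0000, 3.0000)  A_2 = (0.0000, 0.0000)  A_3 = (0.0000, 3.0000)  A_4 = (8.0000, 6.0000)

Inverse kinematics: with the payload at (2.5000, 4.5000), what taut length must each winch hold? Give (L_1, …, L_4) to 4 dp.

(5.7009, 5.1478, 2.9155, 5.7009)

L_1: Δ = A_1−P = (5.5000, -1.5000) → ‖Δ‖ = √32.5000 = 5.7009
L_2: Δ = A_2−P = (-2.5000, -4.5000) → ‖Δ‖ = √26.5000 = 5.1478
L_3: Δ = A_3−P = (-2.5000, -1.5000) → ‖Δ‖ = √8.5000 = 2.9155
L_4: Δ = A_4−P = (5.5000, 1.5000) → ‖Δ‖ = √32.5000 = 5.7009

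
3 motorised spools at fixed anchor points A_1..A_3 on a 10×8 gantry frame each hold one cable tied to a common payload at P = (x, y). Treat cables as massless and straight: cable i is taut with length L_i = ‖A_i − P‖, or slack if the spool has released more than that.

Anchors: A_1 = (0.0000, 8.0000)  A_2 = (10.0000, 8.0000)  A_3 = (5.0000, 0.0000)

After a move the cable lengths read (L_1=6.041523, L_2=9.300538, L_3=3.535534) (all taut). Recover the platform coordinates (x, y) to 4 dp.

(2.5000, 2.5000)

circle eqns → linear via eq_j − eq_1; set q_j = A_j·A_j − L_j²
q_1 = 0.0000+64.0000−36.5000 = 27.5000
-20.0000·x + 0.0000·y = q_1−q_2 = -50.0000
-10.0000·x + 16.0000·y = q_1−q_3 = 15.0000
solve first two rows → x=2.5000, y=2.5000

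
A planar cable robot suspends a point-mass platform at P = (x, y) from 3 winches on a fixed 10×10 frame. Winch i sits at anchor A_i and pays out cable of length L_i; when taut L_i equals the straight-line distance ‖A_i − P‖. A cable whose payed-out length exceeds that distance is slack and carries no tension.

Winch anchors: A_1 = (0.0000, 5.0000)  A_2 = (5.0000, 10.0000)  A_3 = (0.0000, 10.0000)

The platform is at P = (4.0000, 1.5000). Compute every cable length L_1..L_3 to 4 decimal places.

L_1: Δ = A_1−P = (-4.0000, 3.5000) → ‖Δ‖ = √28.2500 = 5.3151
L_2: Δ = A_2−P = (1.0000, 8.5000) → ‖Δ‖ = √73.2500 = 8.5586
L_3: Δ = A_3−P = (-4.0000, 8.5000) → ‖Δ‖ = √88.2500 = 9.3941

(5.3151, 8.5586, 9.3941)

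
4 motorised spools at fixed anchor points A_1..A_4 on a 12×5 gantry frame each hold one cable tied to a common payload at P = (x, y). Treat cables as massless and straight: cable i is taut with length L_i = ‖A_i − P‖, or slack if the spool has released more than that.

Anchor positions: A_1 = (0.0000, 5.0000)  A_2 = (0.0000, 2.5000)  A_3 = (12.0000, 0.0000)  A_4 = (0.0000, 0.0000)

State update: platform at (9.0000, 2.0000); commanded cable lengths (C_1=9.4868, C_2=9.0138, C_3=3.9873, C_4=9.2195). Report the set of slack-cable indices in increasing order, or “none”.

3

i=1: geometric 9.4868 vs commanded 9.4868 ⇒ taut
i=2: geometric 9.0139 vs commanded 9.0138 ⇒ taut
i=3: geometric 3.6056 vs commanded 3.9873 ⇒ slack
i=4: geometric 9.2195 vs commanded 9.2195 ⇒ taut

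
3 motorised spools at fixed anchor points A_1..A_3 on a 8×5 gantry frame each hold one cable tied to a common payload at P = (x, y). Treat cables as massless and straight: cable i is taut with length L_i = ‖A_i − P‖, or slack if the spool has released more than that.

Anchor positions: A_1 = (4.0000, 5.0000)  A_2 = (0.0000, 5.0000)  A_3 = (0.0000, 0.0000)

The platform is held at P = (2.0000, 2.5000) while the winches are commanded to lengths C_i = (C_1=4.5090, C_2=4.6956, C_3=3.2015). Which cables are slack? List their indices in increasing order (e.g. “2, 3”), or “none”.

cable 1: √((2.0000)²+(2.5000)²)=3.2016, C_1=4.5090: slack
cable 2: √((-2.0000)²+(2.5000)²)=3.2016, C_2=4.6956: slack
cable 3: √((-2.0000)²+(-2.5000)²)=3.2016, C_3=3.2015: taut

1, 2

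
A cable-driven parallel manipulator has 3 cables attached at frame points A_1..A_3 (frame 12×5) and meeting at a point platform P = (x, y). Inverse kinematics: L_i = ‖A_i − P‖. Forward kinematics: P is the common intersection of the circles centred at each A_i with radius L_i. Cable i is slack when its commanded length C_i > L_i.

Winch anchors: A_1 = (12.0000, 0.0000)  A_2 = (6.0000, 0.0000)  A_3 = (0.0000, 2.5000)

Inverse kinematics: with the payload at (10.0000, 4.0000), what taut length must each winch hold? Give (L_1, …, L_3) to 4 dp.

(4.4721, 5.6569, 10.1119)

L_1 = √((12.0000−10.0000)² + (0.0000−4.0000)²) = 4.4721
L_2 = √((6.0000−10.0000)² + (0.0000−4.0000)²) = 5.6569
L_3 = √((0.0000−10.0000)² + (2.5000−4.0000)²) = 10.1119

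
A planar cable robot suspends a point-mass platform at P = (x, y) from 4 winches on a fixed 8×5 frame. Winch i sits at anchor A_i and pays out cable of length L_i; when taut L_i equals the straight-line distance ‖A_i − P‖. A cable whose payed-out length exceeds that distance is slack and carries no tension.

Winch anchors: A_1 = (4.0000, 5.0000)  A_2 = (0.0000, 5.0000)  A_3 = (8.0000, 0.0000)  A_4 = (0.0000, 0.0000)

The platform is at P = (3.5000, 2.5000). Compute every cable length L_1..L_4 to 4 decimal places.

L_1: Δ = A_1−P = (0.5000, 2.5000) → ‖Δ‖ = √6.5000 = 2.5495
L_2: Δ = A_2−P = (-3.5000, 2.5000) → ‖Δ‖ = √18.5000 = 4.3012
L_3: Δ = A_3−P = (4.5000, -2.5000) → ‖Δ‖ = √26.5000 = 5.1478
L_4: Δ = A_4−P = (-3.5000, -2.5000) → ‖Δ‖ = √18.5000 = 4.3012

(2.5495, 4.3012, 5.1478, 4.3012)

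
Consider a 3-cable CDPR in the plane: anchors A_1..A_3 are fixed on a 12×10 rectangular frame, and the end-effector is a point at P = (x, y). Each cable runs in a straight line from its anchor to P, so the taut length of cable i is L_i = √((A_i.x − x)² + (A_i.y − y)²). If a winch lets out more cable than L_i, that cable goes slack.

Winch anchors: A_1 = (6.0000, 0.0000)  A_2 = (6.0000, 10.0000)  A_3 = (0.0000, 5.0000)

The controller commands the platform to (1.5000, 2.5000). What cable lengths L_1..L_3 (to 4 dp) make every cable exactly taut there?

cable 1: Δx=4.5000, Δy=-2.5000; L_1 = √(Δx²+Δy²) = 5.1478
cable 2: Δx=4.5000, Δy=7.5000; L_2 = √(Δx²+Δy²) = 8.7464
cable 3: Δx=-1.5000, Δy=2.5000; L_3 = √(Δx²+Δy²) = 2.9155

(5.1478, 8.7464, 2.9155)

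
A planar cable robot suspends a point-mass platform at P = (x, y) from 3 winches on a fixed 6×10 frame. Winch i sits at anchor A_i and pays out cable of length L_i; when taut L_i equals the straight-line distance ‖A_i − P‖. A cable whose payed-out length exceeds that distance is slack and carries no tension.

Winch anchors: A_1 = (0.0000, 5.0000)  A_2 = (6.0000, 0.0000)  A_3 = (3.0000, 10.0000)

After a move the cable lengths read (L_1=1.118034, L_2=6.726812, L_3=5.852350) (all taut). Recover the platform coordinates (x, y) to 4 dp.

(1.0000, 4.5000)

circle eqns → linear via eq_j − eq_1; set c_j = A_j·A_j − L_j²
c_1 = 0.0000+25.0000−1.2500 = 23.7500
-12.0000·x + 10.0000·y = c_1−c_2 = 33.0000
-6.0000·x − 10.0000·y = c_1−c_3 = -51.0000
solve first two rows → x=1.0000, y=4.5000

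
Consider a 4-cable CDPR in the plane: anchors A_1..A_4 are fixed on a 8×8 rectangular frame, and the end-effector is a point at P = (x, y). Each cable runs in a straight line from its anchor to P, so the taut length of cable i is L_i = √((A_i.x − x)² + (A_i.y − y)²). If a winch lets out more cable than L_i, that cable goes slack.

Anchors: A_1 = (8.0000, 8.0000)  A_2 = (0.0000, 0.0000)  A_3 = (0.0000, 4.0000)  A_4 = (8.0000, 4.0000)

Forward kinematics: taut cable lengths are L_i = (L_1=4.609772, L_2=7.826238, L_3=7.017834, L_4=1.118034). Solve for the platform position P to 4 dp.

circle eqns → linear via eq_j − eq_1; set k_j = A_j·A_j − L_j²
k_1 = 64.0000+64.0000−21.2500 = 106.7500
16.0000·x + 16.0000·y = k_1−k_2 = 168.0000
16.0000·x + 8.0000·y = k_1−k_3 = 140.0000
0.0000·x + 8.0000·y = k_1−k_4 = 28.0000
solve first two rows → x=7.0000, y=3.5000
check cable 4: ‖A_4−P‖² = 1.2500 ≈ L_4² = 1.2500 ✓

(7.0000, 3.5000)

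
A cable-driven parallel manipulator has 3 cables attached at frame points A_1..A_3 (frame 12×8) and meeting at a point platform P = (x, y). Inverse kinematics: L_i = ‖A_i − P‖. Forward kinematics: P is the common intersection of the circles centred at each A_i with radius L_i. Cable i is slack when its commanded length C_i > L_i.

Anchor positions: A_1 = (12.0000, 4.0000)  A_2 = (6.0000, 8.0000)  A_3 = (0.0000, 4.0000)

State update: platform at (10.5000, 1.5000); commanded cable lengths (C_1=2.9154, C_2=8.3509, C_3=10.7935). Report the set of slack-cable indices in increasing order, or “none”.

2

i=1: geometric 2.9155 vs commanded 2.9154 ⇒ taut
i=2: geometric 7.9057 vs commanded 8.3509 ⇒ slack
i=3: geometric 10.7935 vs commanded 10.7935 ⇒ taut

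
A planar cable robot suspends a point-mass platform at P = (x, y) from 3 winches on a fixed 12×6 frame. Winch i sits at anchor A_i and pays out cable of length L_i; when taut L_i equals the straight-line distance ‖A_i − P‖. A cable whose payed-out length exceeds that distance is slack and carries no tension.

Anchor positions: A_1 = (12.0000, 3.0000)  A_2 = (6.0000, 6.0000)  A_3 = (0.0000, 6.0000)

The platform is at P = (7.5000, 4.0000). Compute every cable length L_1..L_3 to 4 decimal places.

(4.6098, 2.5000, 7.7621)

L_1 = √((12.0000−7.5000)² + (3.0000−4.0000)²) = 4.6098
L_2 = √((6.0000−7.5000)² + (6.0000−4.0000)²) = 2.5000
L_3 = √((0.0000−7.5000)² + (6.0000−4.0000)²) = 7.7621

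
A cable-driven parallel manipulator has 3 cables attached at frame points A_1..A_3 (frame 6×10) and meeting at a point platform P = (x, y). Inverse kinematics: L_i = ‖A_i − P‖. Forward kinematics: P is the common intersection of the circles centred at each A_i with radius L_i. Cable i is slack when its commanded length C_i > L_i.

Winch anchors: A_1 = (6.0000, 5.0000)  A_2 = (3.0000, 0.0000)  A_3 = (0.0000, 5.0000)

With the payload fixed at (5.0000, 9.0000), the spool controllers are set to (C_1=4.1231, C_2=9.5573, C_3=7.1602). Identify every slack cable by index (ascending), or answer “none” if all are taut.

cable 1: L_1 = ‖A_1−P‖ = 4.1231;  C_1 = 4.1231 → taut
cable 2: L_2 = ‖A_2−P‖ = 9.2195;  C_2 = 9.5573 → slack
cable 3: L_3 = ‖A_3−P‖ = 6.4031;  C_3 = 7.1602 → slack

2, 3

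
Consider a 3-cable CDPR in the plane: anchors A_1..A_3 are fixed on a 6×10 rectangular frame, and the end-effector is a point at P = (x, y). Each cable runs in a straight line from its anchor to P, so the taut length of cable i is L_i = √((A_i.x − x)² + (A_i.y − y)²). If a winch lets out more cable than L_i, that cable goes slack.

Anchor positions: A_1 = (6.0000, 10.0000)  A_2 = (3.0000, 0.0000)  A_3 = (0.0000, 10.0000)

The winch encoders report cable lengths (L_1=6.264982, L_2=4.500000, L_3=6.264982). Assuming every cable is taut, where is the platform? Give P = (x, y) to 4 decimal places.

(3.0000, 4.5000)

expand ‖A_i−P‖²=L_i² and subtract eq 1 (k_i ≔ ‖A_i‖²−L_i²)
k_1 = 36.0000+100.0000−39.2500 = 96.7500
eq1−eq2 → [6.0000  20.0000]·P = 108.0000
eq1−eq3 → [12.0000  0.0000]·P = 36.0000
2×2 solve → P = (3.0000, 4.5000)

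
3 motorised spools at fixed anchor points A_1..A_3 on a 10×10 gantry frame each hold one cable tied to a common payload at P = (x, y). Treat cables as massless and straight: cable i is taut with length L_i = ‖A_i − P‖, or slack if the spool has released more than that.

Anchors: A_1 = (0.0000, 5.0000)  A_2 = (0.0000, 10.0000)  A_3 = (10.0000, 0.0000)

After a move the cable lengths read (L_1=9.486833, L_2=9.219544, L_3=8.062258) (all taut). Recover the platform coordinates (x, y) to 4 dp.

(9.0000, 8.0000)

circle eqns → linear via eq_j − eq_1; set c_j = A_j·A_j − L_j²
c_1 = 0.0000+25.0000−90.0000 = -65.0000
0.0000·x − 10.0000·y = c_1−c_2 = -80.0000
-20.0000·x + 10.0000·y = c_1−c_3 = -100.0000
solve first two rows → x=9.0000, y=8.0000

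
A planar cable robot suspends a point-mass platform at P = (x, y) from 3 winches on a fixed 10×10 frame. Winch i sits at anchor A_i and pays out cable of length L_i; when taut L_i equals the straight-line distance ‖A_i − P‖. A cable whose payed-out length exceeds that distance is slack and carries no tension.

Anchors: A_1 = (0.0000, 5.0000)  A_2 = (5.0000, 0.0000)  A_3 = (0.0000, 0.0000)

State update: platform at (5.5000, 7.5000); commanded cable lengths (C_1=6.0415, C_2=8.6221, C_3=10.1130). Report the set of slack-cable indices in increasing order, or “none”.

2, 3

cable 1: √((-5.5000)²+(-2.5000)²)=6.0415, C_1=6.0415: taut
cable 2: √((-0.5000)²+(-7.5000)²)=7.5166, C_2=8.6221: slack
cable 3: √((-5.5000)²+(-7.5000)²)=9.3005, C_3=10.1130: slack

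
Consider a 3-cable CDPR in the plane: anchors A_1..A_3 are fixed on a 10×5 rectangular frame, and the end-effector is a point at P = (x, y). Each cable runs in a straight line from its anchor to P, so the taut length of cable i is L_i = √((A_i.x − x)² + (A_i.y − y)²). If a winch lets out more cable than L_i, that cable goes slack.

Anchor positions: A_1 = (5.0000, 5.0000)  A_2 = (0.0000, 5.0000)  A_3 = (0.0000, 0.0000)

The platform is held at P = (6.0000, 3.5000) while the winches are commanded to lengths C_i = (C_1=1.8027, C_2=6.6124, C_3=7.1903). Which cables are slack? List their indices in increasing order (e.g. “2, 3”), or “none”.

2, 3

cable 1: L_1 = ‖A_1−P‖ = 1.8028;  C_1 = 1.8027 → taut
cable 2: L_2 = ‖A_2−P‖ = 6.1847;  C_2 = 6.6124 → slack
cable 3: L_3 = ‖A_3−P‖ = 6.9462;  C_3 = 7.1903 → slack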